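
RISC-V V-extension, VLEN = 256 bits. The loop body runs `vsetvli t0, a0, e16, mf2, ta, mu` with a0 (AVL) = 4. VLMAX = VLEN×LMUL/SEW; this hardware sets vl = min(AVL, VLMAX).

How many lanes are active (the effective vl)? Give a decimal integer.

lanes per group: 256·1/2/16 = 8
vl = min(AVL, VLMAX) = min(4, 8) = 4

vl = 4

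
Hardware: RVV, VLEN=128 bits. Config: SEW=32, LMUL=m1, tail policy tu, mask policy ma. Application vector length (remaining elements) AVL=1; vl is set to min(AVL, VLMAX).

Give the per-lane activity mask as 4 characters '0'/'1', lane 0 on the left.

VLMAX = VLEN×LMUL/SEW = 128×1/32 = 4
vl = min(AVL, VLMAX) = min(1, 4) = 1
bits (lane 0 leftmost): 1000

predicate = 1000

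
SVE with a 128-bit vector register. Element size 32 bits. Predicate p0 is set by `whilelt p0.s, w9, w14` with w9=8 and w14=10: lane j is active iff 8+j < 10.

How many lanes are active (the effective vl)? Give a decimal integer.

vl = 2

lane count: 128 div 32 = 4
p0[j] = (8+j < 10); true for j=0..1 → 2 lanes set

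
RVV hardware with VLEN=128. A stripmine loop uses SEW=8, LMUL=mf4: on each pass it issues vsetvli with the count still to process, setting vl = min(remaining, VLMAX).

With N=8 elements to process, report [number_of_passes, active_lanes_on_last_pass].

[iterations, last_vl] = [2, 4]

VLMAX = (128 × 1/4) / 8 = 4 lanes
N=8: ⌈8/4⌉ = 2 iters; last vl = 8 − 1×4 = 4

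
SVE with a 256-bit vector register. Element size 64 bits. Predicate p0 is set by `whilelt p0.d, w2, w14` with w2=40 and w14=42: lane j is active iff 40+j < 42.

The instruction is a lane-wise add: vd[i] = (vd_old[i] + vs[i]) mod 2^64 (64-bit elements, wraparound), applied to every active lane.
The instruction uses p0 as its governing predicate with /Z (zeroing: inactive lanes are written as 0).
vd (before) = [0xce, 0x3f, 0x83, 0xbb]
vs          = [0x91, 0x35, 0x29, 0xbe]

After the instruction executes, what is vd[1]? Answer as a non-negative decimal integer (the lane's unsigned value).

vd[1] = 116

lane count: 256 div 64 = 4
active while 40+j < 42, i.e. j ∈ [0,2) capped at 4 ⇒ 2
  i=0: add(0xce,0x91) → 351
  i=1: add(0x3f,0x35) → 116
  i=2: tail/zero → 0
  i=3: tail/zero → 0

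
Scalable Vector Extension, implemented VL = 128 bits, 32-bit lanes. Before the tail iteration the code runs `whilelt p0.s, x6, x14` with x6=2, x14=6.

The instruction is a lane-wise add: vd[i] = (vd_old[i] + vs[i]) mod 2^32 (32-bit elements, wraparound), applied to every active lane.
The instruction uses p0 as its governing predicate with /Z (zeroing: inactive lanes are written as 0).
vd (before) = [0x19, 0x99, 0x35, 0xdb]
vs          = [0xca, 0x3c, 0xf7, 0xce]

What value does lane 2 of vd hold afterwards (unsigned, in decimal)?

128-bit reg / 32-bit elem → 4 lanes
whilelt: lane j active iff 2+j < 6 → j < 4 → 4 active
vd[0] add(0x19,0xca) -> 0xe3
vd[1] add(0x99,0x3c) -> 0xd5
vd[2] add(0x35,0xf7) -> 0x12c
vd[3] add(0xdb,0xce) -> 0x1a9

vd[2] = 300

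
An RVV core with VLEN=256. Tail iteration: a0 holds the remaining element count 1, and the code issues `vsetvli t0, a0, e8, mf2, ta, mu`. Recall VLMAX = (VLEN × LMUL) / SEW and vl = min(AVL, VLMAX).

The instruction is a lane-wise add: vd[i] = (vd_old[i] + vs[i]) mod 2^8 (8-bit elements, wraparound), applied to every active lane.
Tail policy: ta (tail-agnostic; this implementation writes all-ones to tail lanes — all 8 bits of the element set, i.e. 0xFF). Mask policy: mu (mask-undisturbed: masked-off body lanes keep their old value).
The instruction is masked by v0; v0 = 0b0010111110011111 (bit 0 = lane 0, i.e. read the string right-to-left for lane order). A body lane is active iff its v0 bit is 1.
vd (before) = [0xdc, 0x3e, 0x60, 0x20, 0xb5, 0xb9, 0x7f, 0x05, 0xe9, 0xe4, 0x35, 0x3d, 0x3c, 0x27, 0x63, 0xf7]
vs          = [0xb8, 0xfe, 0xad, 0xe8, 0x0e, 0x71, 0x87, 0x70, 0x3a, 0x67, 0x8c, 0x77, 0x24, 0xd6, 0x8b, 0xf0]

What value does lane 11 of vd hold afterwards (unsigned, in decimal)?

lanes per group: 256·1/2/8 = 16
vl = min(AVL, VLMAX) = min(1, 16) = 1
  i=0: add(0xdc,0xb8) → 148
  i=1: tail/ones → 255
  i=2: tail/ones → 255
  i=3: tail/ones → 255
  i=4: tail/ones → 255
  i=5: tail/ones → 255
  i=6: tail/ones → 255
  i=7: tail/ones → 255
  i=8: tail/ones → 255
  i=9: tail/ones → 255
  i=10: tail/ones → 255
  i=11: tail/ones → 255
  i=12: tail/ones → 255
  i=13: tail/ones → 255
  i=14: tail/ones → 255
  i=15: tail/ones → 255

vd[11] = 255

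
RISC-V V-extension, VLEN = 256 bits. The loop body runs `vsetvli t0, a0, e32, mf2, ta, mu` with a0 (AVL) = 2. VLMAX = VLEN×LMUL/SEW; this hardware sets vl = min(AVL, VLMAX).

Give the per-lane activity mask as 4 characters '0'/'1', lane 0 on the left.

VLMAX = VLEN×LMUL/SEW = 256×1/2/32 = 4
AVL=2 ≤ VLMAX=4, so vl = 2
bits (lane 0 leftmost): 1100

predicate = 1100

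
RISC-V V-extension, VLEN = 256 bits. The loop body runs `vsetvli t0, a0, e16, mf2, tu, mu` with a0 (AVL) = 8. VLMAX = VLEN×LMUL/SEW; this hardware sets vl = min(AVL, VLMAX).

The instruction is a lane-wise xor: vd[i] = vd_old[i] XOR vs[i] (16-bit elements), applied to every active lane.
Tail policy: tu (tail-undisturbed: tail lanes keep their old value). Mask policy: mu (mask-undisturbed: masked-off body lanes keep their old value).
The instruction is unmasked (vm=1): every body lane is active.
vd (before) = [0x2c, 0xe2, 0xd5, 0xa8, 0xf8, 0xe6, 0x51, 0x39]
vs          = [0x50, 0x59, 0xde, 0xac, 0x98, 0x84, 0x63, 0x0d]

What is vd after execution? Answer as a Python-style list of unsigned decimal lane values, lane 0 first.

VLMAX = (256 × 1/2) / 16 = 8 lanes
vl ← min(8, 8) = 8
[0] xor(0x2c,0x50) = 0x7c
[1] xor(0xe2,0x59) = 0xbb
[2] xor(0xd5,0xde) = 0x0b
[3] xor(0xa8,0xac) = 0x04
[4] xor(0xf8,0x98) = 0x60
[5] xor(0xe6,0x84) = 0x62
[6] xor(0x51,0x63) = 0x32
[7] xor(0x39,0x0d) = 0x34

vd = [124, 187, 11, 4, 96, 98, 50, 52]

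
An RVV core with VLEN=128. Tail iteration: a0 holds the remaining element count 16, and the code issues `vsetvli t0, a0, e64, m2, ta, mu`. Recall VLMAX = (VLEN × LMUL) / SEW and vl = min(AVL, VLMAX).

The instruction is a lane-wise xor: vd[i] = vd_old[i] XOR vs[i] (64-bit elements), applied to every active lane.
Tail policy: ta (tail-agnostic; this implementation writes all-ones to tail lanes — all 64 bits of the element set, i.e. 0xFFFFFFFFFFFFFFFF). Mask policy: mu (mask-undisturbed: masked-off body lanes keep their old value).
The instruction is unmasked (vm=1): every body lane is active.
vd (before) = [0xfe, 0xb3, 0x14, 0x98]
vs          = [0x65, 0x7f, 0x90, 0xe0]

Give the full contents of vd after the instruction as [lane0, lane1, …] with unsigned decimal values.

vd = [155, 204, 132, 120]

VLMAX = VLEN×LMUL/SEW = 128×2/64 = 4
AVL=16 > VLMAX=4, so vl = 4
vd[0] xor(0xfe,0x65) -> 0x9b
vd[1] xor(0xb3,0x7f) -> 0xcc
vd[2] xor(0x14,0x90) -> 0x84
vd[3] xor(0x98,0xe0) -> 0x78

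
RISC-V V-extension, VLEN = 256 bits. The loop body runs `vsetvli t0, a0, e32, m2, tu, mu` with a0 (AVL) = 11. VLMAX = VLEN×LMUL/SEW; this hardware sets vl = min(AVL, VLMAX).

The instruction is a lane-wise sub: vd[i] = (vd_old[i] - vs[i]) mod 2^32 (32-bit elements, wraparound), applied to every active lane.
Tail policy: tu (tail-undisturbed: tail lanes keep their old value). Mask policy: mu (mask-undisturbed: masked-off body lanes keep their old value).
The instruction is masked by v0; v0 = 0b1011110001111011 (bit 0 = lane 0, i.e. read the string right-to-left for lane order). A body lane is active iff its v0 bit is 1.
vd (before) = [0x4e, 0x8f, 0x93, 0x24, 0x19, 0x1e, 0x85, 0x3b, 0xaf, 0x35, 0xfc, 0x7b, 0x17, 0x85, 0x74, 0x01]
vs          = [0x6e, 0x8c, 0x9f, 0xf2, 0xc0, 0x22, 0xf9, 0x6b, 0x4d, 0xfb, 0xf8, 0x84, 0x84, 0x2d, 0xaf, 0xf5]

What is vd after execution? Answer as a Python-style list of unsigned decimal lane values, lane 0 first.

lanes per group: 256·2/32 = 16
vl ← min(11, 16) = 11
vd[0] sub(0x4e,0x6e) -> 0xffffffe0
vd[1] sub(0x8f,0x8c) -> 0x03
vd[2] mask-off/keep -> 0x93
vd[3] sub(0x24,0xf2) -> 0xffffff32
vd[4] sub(0x19,0xc0) -> 0xffffff59
vd[5] sub(0x1e,0x22) -> 0xfffffffc
vd[6] sub(0x85,0xf9) -> 0xffffff8c
vd[7] mask-off/keep -> 0x3b
vd[8] mask-off/keep -> 0xaf
vd[9] mask-off/keep -> 0x35
vd[10] sub(0xfc,0xf8) -> 0x04
vd[11] tail/keep -> 0x7b
vd[12] tail/keep -> 0x17
vd[13] tail/keep -> 0x85
vd[14] tail/keep -> 0x74
vd[15] tail/keep -> 0x01

vd = [4294967264, 3, 147, 4294967090, 4294967129, 4294967292, 4294967180, 59, 175, 53, 4, 123, 23, 133, 116, 1]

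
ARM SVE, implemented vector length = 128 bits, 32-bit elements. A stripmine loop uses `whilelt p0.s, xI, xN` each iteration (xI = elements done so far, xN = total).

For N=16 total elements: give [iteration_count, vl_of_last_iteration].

128-bit reg / 32-bit elem → 4 lanes
N=16: ⌈16/4⌉ = 4 iters; last vl = 16 − 3×4 = 4

[iterations, last_vl] = [4, 4]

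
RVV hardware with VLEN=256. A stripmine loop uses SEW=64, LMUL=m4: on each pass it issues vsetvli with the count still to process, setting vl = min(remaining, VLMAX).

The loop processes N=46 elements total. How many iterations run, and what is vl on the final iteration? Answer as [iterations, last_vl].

lanes per group: 256·4/64 = 16
N=46: ⌈46/16⌉ = 3 iters; last vl = 46 − 2×16 = 14

[iterations, last_vl] = [3, 14]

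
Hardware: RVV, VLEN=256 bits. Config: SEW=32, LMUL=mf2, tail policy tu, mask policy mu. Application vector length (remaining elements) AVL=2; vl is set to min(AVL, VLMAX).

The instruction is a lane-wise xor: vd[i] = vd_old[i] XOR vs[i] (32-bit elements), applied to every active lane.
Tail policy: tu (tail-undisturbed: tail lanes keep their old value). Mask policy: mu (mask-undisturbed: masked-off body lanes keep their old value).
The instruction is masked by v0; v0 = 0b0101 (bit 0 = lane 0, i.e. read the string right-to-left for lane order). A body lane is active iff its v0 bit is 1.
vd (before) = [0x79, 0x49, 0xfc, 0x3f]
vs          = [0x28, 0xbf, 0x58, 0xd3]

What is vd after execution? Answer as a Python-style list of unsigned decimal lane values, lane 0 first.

vd = [81, 73, 252, 63]

VLMAX = (256 × 1/2) / 32 = 4 lanes
vl = min(AVL, VLMAX) = min(2, 4) = 2
vd[0] xor(0x79,0x28) -> 0x51
vd[1] mask-off/keep -> 0x49
vd[2] tail/keep -> 0xfc
vd[3] tail/keep -> 0x3f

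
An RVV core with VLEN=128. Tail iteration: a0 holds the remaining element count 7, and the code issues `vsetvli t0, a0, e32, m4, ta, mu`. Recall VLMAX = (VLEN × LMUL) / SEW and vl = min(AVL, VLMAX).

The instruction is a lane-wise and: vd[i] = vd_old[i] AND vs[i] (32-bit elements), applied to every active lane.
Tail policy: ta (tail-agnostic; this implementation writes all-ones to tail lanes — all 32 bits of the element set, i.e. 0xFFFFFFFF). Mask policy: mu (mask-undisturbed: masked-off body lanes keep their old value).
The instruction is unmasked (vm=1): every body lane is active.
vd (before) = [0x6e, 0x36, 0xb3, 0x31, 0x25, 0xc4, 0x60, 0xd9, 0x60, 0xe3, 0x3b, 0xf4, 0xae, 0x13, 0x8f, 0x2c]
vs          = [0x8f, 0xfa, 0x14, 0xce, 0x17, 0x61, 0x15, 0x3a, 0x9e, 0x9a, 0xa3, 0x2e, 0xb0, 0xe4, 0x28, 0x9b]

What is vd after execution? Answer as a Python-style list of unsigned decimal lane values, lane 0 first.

vd = [14, 50, 16, 0, 5, 64, 0, 4294967295, 4294967295, 4294967295, 4294967295, 4294967295, 4294967295, 4294967295, 4294967295, 4294967295]

lanes per group: 128·4/32 = 16
vl = min(AVL, VLMAX) = min(7, 16) = 7
lane  0: and(0x6e,0x8f) ⇒ 0x0e
lane  1: and(0x36,0xfa) ⇒ 0x32
lane  2: and(0xb3,0x14) ⇒ 0x10
lane  3: and(0x31,0xce) ⇒ 0x00
lane  4: and(0x25,0x17) ⇒ 0x05
lane  5: and(0xc4,0x61) ⇒ 0x40
lane  6: and(0x60,0x15) ⇒ 0x00
lane  7: tail/ones ⇒ 0xffffffff
lane  8: tail/ones ⇒ 0xffffffff
lane  9: tail/ones ⇒ 0xffffffff
lane 10: tail/ones ⇒ 0xffffffff
lane 11: tail/ones ⇒ 0xffffffff
lane 12: tail/ones ⇒ 0xffffffff
lane 13: tail/ones ⇒ 0xffffffff
lane 14: tail/ones ⇒ 0xffffffff
lane 15: tail/ones ⇒ 0xffffffff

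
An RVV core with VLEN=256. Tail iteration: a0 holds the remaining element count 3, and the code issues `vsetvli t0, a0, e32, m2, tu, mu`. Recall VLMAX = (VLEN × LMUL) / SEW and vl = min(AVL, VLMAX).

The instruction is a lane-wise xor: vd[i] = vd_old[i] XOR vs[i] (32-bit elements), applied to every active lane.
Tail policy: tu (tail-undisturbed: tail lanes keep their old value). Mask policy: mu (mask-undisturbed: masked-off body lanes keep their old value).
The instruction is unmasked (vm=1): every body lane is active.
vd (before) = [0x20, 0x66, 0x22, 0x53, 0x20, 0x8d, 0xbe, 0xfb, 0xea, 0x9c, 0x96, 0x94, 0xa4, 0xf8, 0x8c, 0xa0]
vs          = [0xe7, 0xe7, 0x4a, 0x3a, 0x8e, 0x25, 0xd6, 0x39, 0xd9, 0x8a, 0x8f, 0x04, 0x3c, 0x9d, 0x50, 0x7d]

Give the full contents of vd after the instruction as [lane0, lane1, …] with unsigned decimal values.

VLMAX = VLEN×LMUL/SEW = 256×2/32 = 16
vl ← min(3, 16) = 3
vd[0] xor(0x20,0xe7) -> 0xc7
vd[1] xor(0x66,0xe7) -> 0x81
vd[2] xor(0x22,0x4a) -> 0x68
vd[3] tail/keep -> 0x53
vd[4] tail/keep -> 0x20
vd[5] tail/keep -> 0x8d
vd[6] tail/keep -> 0xbe
vd[7] tail/keep -> 0xfb
vd[8] tail/keep -> 0xea
vd[9] tail/keep -> 0x9c
vd[10] tail/keep -> 0x96
vd[11] tail/keep -> 0x94
vd[12] tail/keep -> 0xa4
vd[13] tail/keep -> 0xf8
vd[14] tail/keep -> 0x8c
vd[15] tail/keep -> 0xa0

vd = [199, 129, 104, 83, 32, 141, 190, 251, 234, 156, 150, 148, 164, 248, 140, 160]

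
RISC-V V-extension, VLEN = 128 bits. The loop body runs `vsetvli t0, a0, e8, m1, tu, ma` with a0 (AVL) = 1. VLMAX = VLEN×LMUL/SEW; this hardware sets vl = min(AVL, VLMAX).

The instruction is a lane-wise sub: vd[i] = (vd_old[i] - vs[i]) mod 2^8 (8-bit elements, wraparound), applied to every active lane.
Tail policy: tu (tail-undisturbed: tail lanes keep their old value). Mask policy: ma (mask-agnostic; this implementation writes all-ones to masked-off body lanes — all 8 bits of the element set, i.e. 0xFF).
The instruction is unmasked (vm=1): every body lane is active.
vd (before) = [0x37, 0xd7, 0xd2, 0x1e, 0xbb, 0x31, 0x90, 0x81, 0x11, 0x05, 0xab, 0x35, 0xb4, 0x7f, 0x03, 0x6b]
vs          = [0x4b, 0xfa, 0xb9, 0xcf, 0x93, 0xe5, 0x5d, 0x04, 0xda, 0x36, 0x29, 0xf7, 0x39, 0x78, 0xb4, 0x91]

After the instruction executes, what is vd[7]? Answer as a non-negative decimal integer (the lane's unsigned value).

vd[7] = 129

VLMAX = VLEN×LMUL/SEW = 128×1/8 = 16
vl ← min(1, 16) = 1
vd[0] sub(0x37,0x4b) -> 0xec
vd[1] tail/keep -> 0xd7
vd[2] tail/keep -> 0xd2
vd[3] tail/keep -> 0x1e
vd[4] tail/keep -> 0xbb
vd[5] tail/keep -> 0x31
vd[6] tail/keep -> 0x90
vd[7] tail/keep -> 0x81
vd[8] tail/keep -> 0x11
vd[9] tail/keep -> 0x05
vd[10] tail/keep -> 0xab
vd[11] tail/keep -> 0x35
vd[12] tail/keep -> 0xb4
vd[13] tail/keep -> 0x7f
vd[14] tail/keep -> 0x03
vd[15] tail/keep -> 0x6b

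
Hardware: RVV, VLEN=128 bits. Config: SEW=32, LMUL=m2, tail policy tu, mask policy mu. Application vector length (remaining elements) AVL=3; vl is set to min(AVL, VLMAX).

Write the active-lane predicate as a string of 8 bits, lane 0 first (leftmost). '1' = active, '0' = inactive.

predicate = 11100000

VLMAX = VLEN×LMUL/SEW = 128×2/32 = 8
vl = min(AVL, VLMAX) = min(3, 8) = 3
bits (lane 0 leftmost): 11100000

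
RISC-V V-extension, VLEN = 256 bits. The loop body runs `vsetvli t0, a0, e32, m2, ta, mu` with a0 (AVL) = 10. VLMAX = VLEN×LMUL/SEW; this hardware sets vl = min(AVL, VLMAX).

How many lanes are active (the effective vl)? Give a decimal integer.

vl = 10

VLMAX = VLEN×LMUL/SEW = 256×2/32 = 16
vl = min(AVL, VLMAX) = min(10, 16) = 10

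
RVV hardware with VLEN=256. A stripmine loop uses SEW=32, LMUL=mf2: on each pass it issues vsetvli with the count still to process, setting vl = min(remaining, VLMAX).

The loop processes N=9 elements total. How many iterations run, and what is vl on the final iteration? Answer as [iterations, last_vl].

VLMAX = VLEN×LMUL/SEW = 256×1/2/32 = 4
9 elements at 4/iter → 3 passes, remainder 1 on the last

[iterations, last_vl] = [3, 1]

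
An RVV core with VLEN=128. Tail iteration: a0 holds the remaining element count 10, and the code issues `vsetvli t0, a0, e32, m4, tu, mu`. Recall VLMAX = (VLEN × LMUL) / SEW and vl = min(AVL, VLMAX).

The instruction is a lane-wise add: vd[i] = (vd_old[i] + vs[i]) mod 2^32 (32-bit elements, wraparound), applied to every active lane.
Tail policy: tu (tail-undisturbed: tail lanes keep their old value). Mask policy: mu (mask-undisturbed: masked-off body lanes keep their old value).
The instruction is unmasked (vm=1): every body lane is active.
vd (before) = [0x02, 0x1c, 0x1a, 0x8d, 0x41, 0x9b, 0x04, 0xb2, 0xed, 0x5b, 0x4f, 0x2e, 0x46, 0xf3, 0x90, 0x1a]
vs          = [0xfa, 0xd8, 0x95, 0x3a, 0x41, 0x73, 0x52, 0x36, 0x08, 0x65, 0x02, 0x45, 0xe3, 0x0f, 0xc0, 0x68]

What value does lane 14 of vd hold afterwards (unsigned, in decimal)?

lanes per group: 128·4/32 = 16
vl ← min(10, 16) = 10
  i=0: add(0x02,0xfa) → 252
  i=1: add(0x1c,0xd8) → 244
  i=2: add(0x1a,0x95) → 175
  i=3: add(0x8d,0x3a) → 199
  i=4: add(0x41,0x41) → 130
  i=5: add(0x9b,0x73) → 270
  i=6: add(0x04,0x52) → 86
  i=7: add(0xb2,0x36) → 232
  i=8: add(0xed,0x08) → 245
  i=9: add(0x5b,0x65) → 192
  i=10: tail/keep → 79
  i=11: tail/keep → 46
  i=12: tail/keep → 70
  i=13: tail/keep → 243
  i=14: tail/keep → 144
  i=15: tail/keep → 26

vd[14] = 144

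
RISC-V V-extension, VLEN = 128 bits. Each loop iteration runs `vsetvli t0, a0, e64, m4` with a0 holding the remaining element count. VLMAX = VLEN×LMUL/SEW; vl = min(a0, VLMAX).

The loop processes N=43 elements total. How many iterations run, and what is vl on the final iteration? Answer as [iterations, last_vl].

[iterations, last_vl] = [6, 3]

VLMAX = (128 × 4) / 64 = 8 lanes
43 elements at 8/iter → 6 passes, remainder 3 on the last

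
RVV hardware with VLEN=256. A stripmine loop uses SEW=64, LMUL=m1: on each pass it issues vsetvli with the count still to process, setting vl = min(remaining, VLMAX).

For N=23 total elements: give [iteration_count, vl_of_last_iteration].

[iterations, last_vl] = [6, 3]

lanes per group: 256·1/64 = 4
N=23: ⌈23/4⌉ = 6 iters; last vl = 23 − 5×4 = 3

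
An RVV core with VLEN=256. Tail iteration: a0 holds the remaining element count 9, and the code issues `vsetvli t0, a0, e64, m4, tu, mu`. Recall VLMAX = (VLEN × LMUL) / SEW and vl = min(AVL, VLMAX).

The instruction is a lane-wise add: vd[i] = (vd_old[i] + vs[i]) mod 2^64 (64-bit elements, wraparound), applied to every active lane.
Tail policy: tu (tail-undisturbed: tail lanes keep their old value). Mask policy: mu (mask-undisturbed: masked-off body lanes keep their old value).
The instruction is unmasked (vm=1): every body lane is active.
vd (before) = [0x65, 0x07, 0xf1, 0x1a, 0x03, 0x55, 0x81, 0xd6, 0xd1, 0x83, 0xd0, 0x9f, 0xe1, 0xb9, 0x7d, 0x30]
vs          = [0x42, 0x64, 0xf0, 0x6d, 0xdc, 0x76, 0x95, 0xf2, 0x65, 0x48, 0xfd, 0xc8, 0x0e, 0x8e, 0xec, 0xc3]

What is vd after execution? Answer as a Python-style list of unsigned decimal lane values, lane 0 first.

vd = [167, 107, 481, 135, 223, 203, 278, 456, 310, 131, 208, 159, 225, 185, 125, 48]

VLMAX = (256 × 4) / 64 = 16 lanes
vl ← min(9, 16) = 9
vd[0] add(0x65,0x42) -> 0xa7
vd[1] add(0x07,0x64) -> 0x6b
vd[2] add(0xf1,0xf0) -> 0x1e1
vd[3] add(0x1a,0x6d) -> 0x87
vd[4] add(0x03,0xdc) -> 0xdf
vd[5] add(0x55,0x76) -> 0xcb
vd[6] add(0x81,0x95) -> 0x116
vd[7] add(0xd6,0xf2) -> 0x1c8
vd[8] add(0xd1,0x65) -> 0x136
vd[9] tail/keep -> 0x83
vd[10] tail/keep -> 0xd0
vd[11] tail/keep -> 0x9f
vd[12] tail/keep -> 0xe1
vd[13] tail/keep -> 0xb9
vd[14] tail/keep -> 0x7d
vd[15] tail/keep -> 0x30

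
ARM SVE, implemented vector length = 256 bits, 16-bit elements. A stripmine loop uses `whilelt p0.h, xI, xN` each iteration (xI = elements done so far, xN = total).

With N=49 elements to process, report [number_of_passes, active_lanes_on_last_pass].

lane count: 256 div 16 = 16
iterations = ceil(49/16) = 4; final-pass vl = 1

[iterations, last_vl] = [4, 1]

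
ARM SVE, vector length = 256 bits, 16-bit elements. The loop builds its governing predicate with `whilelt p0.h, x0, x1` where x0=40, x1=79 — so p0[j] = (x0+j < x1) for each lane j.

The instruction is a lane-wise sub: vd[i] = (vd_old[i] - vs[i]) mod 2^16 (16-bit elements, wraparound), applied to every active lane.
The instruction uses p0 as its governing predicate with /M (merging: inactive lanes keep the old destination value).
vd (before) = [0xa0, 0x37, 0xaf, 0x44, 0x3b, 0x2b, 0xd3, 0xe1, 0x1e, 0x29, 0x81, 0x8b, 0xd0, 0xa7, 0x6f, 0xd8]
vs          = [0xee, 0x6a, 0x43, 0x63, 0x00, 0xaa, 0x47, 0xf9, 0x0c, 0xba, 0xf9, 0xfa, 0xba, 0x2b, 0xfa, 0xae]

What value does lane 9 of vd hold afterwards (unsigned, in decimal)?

register lanes = 256/16 = 16
whilelt: lane j active iff 40+j < 79 → j < 39 → 16 active
[0] sub(0xa0,0xee) = 0xffb2
[1] sub(0x37,0x6a) = 0xffcd
[2] sub(0xaf,0x43) = 0x6c
[3] sub(0x44,0x63) = 0xffe1
[4] sub(0x3b,0x00) = 0x3b
[5] sub(0x2b,0xaa) = 0xff81
[6] sub(0xd3,0x47) = 0x8c
[7] sub(0xe1,0xf9) = 0xffe8
[8] sub(0x1e,0x0c) = 0x12
[9] sub(0x29,0xba) = 0xff6f
[10] sub(0x81,0xf9) = 0xff88
[11] sub(0x8b,0xfa) = 0xff91
[12] sub(0xd0,0xba) = 0x16
[13] sub(0xa7,0x2b) = 0x7c
[14] sub(0x6f,0xfa) = 0xff75
[15] sub(0xd8,0xae) = 0x2a

vd[9] = 65391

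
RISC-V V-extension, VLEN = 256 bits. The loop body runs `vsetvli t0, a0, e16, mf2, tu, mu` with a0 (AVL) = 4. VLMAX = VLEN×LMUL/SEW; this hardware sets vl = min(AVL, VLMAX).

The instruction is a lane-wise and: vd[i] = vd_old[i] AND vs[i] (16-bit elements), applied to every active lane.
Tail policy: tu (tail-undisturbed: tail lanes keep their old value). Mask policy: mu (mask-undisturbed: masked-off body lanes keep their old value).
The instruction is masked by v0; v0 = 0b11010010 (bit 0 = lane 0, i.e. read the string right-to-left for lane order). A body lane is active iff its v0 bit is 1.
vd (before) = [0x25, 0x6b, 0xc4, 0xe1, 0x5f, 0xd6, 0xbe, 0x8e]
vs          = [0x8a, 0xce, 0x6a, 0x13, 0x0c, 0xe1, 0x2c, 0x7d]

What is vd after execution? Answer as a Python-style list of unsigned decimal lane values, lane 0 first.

vd = [37, 74, 196, 225, 95, 214, 190, 142]

lanes per group: 256·1/2/16 = 8
AVL=4 ≤ VLMAX=8, so vl = 4
[0] mask-off/keep = 0x25
[1] and(0x6b,0xce) = 0x4a
[2] mask-off/keep = 0xc4
[3] mask-off/keep = 0xe1
[4] tail/keep = 0x5f
[5] tail/keep = 0xd6
[6] tail/keep = 0xbe
[7] tail/keep = 0x8e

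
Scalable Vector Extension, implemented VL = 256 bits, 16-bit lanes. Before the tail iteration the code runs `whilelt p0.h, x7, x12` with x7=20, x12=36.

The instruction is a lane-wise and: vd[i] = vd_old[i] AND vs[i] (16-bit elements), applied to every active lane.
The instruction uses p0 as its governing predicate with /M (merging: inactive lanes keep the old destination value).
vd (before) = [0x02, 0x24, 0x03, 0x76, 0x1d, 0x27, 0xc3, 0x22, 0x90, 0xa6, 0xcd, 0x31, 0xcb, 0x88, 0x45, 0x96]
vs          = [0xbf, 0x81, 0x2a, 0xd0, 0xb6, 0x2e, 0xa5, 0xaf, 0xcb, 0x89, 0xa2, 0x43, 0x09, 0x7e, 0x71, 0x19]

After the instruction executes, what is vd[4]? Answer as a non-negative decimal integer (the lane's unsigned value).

vd[4] = 20

register lanes = 256/16 = 16
active while 20+j < 36, i.e. j ∈ [0,16) capped at 16 ⇒ 16
  i=0: and(0x02,0xbf) → 2
  i=1: and(0x24,0x81) → 0
  i=2: and(0x03,0x2a) → 2
  i=3: and(0x76,0xd0) → 80
  i=4: and(0x1d,0xb6) → 20
  i=5: and(0x27,0x2e) → 38
  i=6: and(0xc3,0xa5) → 129
  i=7: and(0x22,0xaf) → 34
  i=8: and(0x90,0xcb) → 128
  i=9: and(0xa6,0x89) → 128
  i=10: and(0xcd,0xa2) → 128
  i=11: and(0x31,0x43) → 1
  i=12: and(0xcb,0x09) → 9
  i=13: and(0x88,0x7e) → 8
  i=14: and(0x45,0x71) → 65
  i=15: and(0x96,0x19) → 16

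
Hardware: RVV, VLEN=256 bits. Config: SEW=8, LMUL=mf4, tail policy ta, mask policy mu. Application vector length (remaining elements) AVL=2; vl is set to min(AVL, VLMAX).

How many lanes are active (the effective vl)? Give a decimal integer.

lanes per group: 256·1/4/8 = 8
AVL=2 ≤ VLMAX=8, so vl = 2

vl = 2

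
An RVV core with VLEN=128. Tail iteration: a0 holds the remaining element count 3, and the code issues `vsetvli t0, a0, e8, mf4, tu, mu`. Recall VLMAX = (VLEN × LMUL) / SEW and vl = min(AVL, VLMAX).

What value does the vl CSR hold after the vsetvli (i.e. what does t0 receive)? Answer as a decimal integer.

VLMAX = (128 × 1/4) / 8 = 4 lanes
vl ← min(3, 4) = 3

vl = 3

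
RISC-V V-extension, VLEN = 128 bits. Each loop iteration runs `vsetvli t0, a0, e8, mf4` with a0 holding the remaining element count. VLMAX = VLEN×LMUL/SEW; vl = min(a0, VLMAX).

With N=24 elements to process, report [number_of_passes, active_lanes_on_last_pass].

VLMAX = VLEN×LMUL/SEW = 128×1/4/8 = 4
N=24: ⌈24/4⌉ = 6 iters; last vl = 24 − 5×4 = 4

[iterations, last_vl] = [6, 4]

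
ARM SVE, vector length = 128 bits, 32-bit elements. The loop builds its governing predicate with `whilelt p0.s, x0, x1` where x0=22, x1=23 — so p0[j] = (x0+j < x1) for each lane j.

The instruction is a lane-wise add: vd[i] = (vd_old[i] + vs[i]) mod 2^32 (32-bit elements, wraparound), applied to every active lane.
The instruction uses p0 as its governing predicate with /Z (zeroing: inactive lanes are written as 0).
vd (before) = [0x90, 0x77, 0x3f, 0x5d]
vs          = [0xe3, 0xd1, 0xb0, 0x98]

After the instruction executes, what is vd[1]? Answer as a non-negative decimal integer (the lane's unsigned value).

register lanes = 128/32 = 4
active while 22+j < 23, i.e. j ∈ [0,1) capped at 4 ⇒ 1
lane  0: add(0x90,0xe3) ⇒ 0x173
lane  1: tail/zero ⇒ 0x00
lane  2: tail/zero ⇒ 0x00
lane  3: tail/zero ⇒ 0x00

vd[1] = 0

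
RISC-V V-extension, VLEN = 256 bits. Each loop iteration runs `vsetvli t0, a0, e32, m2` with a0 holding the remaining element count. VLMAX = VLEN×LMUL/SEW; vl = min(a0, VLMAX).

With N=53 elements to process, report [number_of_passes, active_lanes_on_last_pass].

[iterations, last_vl] = [4, 5]

lanes per group: 256·2/32 = 16
iterations = ceil(53/16) = 4; final-pass vl = 5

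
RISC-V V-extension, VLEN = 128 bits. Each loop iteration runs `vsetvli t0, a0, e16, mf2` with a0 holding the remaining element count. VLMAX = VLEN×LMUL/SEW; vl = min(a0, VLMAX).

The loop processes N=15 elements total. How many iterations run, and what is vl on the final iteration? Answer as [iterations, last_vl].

[iterations, last_vl] = [4, 3]

VLMAX = (128 × 1/2) / 16 = 4 lanes
15 elements at 4/iter → 4 passes, remainder 3 on the last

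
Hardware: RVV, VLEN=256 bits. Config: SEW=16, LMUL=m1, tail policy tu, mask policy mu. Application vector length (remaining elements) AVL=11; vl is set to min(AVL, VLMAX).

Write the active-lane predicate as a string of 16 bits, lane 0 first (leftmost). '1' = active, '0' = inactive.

predicate = 1111111111100000

VLMAX = (256 × 1) / 16 = 16 lanes
AVL=11 ≤ VLMAX=16, so vl = 11
bits (lane 0 leftmost): 1111111111100000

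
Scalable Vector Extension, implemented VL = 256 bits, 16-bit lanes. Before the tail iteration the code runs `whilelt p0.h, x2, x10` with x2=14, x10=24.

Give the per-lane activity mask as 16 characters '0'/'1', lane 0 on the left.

predicate = 1111111111000000

register lanes = 256/16 = 16
p0[j] = (14+j < 24); true for j=0..9 → 10 lanes set
bits (lane 0 leftmost): 1111111111000000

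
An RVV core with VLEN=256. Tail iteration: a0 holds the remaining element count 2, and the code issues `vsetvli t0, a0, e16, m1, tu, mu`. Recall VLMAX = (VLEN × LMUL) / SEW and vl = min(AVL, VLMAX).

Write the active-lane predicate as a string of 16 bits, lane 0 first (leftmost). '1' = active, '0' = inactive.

VLMAX = (256 × 1) / 16 = 16 lanes
vl = min(AVL, VLMAX) = min(2, 16) = 2
bits (lane 0 leftmost): 1100000000000000

predicate = 1100000000000000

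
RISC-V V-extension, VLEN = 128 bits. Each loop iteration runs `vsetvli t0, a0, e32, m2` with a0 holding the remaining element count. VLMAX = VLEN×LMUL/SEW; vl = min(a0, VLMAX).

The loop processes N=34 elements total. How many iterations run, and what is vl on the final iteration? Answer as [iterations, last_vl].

[iterations, last_vl] = [5, 2]

VLMAX = (128 × 2) / 32 = 8 lanes
iterations = ceil(34/8) = 5; final-pass vl = 2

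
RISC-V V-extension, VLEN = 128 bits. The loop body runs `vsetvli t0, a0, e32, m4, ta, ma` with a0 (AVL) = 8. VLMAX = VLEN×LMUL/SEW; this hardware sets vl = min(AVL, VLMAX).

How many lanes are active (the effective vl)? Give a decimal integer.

vl = 8

lanes per group: 128·4/32 = 16
vl = min(AVL, VLMAX) = min(8, 16) = 8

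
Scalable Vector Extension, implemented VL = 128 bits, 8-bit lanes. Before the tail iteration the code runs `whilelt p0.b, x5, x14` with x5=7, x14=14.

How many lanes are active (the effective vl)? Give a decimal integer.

lane count: 128 div 8 = 16
whilelt: lane j active iff 7+j < 14 → j < 7 → 7 active

vl = 7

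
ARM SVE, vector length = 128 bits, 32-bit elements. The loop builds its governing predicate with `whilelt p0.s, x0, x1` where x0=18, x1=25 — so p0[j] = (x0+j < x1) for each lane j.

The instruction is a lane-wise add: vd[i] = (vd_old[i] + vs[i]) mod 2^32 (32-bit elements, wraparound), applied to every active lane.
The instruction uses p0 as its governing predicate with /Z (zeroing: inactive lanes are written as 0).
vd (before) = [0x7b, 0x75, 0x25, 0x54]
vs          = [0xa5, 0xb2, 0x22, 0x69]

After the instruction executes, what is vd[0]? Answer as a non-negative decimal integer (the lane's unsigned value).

lane count: 128 div 32 = 4
whilelt: lane j active iff 18+j < 25 → j < 7 → 4 active
lane  0: add(0x7b,0xa5) ⇒ 0x120
lane  1: add(0x75,0xb2) ⇒ 0x127
lane  2: add(0x25,0x22) ⇒ 0x47
lane  3: add(0x54,0x69) ⇒ 0xbd

vd[0] = 288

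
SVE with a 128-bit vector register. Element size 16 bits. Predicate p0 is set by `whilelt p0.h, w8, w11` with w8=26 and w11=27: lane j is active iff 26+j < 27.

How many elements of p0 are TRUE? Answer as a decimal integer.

vl = 1

lane count: 128 div 16 = 8
active while 26+j < 27, i.e. j ∈ [0,1) capped at 8 ⇒ 1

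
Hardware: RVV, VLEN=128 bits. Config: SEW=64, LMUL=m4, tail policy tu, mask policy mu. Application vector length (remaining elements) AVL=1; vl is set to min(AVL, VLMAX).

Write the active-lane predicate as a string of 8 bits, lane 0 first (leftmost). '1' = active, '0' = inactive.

predicate = 10000000

VLMAX = (128 × 4) / 64 = 8 lanes
AVL=1 ≤ VLMAX=8, so vl = 1
bits (lane 0 leftmost): 10000000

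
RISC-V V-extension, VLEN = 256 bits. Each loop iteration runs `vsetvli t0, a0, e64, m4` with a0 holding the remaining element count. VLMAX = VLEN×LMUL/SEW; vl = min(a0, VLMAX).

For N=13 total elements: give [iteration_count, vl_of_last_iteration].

[iterations, last_vl] = [1, 13]

VLMAX = (256 × 4) / 64 = 16 lanes
iterations = ceil(13/16) = 1; final-pass vl = 13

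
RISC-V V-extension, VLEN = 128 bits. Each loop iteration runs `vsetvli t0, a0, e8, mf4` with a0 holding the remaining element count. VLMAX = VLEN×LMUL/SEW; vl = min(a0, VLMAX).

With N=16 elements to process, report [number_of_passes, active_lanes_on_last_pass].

[iterations, last_vl] = [4, 4]

VLMAX = (128 × 1/4) / 8 = 4 lanes
16 elements at 4/iter → 4 passes, remainder 4 on the last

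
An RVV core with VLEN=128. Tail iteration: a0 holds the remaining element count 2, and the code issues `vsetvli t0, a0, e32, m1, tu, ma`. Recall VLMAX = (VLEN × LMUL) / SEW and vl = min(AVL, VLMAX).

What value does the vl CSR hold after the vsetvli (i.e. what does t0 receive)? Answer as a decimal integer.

vl = 2

lanes per group: 128·1/32 = 4
AVL=2 ≤ VLMAX=4, so vl = 2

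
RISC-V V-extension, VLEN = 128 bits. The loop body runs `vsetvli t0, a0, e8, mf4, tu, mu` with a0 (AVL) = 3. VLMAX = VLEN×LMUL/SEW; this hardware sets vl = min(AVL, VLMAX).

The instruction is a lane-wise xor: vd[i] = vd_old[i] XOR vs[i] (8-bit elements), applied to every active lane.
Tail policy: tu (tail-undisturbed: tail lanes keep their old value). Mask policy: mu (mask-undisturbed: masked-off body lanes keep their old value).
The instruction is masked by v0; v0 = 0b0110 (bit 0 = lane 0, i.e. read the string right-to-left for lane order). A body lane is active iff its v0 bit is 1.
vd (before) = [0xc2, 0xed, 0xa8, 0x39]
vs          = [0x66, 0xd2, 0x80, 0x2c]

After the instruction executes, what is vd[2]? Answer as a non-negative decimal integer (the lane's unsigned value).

lanes per group: 128·1/4/8 = 4
AVL=3 ≤ VLMAX=4, so vl = 3
  i=0: mask-off/keep → 194
  i=1: xor(0xed,0xd2) → 63
  i=2: xor(0xa8,0x80) → 40
  i=3: tail/keep → 57

vd[2] = 40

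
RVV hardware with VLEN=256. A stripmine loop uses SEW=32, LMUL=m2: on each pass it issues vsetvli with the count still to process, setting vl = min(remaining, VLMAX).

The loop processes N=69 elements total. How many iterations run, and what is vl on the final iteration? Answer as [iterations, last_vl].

[iterations, last_vl] = [5, 5]

lanes per group: 256·2/32 = 16
69 elements at 16/iter → 5 passes, remainder 5 on the last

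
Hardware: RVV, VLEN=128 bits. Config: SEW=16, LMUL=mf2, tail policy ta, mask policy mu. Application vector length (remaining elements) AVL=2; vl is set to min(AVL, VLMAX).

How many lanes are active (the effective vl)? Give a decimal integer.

vl = 2

lanes per group: 128·1/2/16 = 4
AVL=2 ≤ VLMAX=4, so vl = 2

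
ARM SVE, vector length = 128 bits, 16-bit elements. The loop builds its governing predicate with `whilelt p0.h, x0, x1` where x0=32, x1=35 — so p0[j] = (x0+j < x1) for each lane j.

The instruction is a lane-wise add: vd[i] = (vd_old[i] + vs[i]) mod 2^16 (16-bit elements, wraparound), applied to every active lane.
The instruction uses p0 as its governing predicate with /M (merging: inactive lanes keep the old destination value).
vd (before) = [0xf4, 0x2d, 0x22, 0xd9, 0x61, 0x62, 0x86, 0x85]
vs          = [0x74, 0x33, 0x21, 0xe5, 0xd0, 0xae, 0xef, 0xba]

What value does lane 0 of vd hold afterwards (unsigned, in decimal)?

vd[0] = 360

register lanes = 128/16 = 8
active while 32+j < 35, i.e. j ∈ [0,3) capped at 8 ⇒ 3
  i=0: add(0xf4,0x74) → 360
  i=1: add(0x2d,0x33) → 96
  i=2: add(0x22,0x21) → 67
  i=3: tail/keep → 217
  i=4: tail/keep → 97
  i=5: tail/keep → 98
  i=6: tail/keep → 134
  i=7: tail/keep → 133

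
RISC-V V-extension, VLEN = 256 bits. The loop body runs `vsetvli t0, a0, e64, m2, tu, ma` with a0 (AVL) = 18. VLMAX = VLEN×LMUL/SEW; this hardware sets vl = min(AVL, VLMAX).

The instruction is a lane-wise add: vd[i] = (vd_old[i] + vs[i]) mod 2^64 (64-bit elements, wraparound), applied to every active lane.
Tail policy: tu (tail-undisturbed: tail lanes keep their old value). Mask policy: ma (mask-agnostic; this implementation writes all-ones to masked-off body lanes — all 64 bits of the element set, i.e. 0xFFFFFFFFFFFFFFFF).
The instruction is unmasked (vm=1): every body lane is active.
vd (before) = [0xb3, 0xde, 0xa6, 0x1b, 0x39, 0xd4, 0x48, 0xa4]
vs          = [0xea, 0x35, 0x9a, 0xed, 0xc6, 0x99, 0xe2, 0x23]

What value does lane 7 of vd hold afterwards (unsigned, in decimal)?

vd[7] = 199

VLMAX = VLEN×LMUL/SEW = 256×2/64 = 8
vl ← min(18, 8) = 8
vd[0] add(0xb3,0xea) -> 0x19d
vd[1] add(0xde,0x35) -> 0x113
vd[2] add(0xa6,0x9a) -> 0x140
vd[3] add(0x1b,0xed) -> 0x108
vd[4] add(0x39,0xc6) -> 0xff
vd[5] add(0xd4,0x99) -> 0x16d
vd[6] add(0x48,0xe2) -> 0x12a
vd[7] add(0xa4,0x23) -> 0xc7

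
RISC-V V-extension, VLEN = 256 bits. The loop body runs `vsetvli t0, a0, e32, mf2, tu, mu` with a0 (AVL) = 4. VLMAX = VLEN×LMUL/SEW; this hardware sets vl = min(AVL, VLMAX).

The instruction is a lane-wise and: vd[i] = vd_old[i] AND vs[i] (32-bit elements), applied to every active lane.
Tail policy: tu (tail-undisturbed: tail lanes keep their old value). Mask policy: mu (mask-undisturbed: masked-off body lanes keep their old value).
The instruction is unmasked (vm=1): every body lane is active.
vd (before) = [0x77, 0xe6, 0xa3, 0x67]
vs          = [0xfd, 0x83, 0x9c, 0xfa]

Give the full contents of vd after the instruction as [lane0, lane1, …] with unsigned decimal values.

vd = [117, 130, 128, 98]

lanes per group: 256·1/2/32 = 4
vl = min(AVL, VLMAX) = min(4, 4) = 4
[0] and(0x77,0xfd) = 0x75
[1] and(0xe6,0x83) = 0x82
[2] and(0xa3,0x9c) = 0x80
[3] and(0x67,0xfa) = 0x62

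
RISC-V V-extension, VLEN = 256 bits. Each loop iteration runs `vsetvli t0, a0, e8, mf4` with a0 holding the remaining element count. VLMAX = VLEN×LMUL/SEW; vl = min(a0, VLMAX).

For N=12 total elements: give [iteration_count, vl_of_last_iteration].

VLMAX = VLEN×LMUL/SEW = 256×1/4/8 = 8
iterations = ceil(12/8) = 2; final-pass vl = 4

[iterations, last_vl] = [2, 4]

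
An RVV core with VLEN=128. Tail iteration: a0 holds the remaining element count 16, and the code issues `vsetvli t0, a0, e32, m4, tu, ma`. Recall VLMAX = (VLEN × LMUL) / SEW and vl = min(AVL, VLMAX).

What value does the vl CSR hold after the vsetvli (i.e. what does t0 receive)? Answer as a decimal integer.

vl = 16

VLMAX = (128 × 4) / 32 = 16 lanes
vl ← min(16, 16) = 16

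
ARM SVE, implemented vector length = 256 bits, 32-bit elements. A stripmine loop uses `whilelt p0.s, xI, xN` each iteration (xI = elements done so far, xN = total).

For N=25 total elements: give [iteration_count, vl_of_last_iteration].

[iterations, last_vl] = [4, 1]

256-bit reg / 32-bit elem → 8 lanes
N=25: ⌈25/8⌉ = 4 iters; last vl = 25 − 3×8 = 1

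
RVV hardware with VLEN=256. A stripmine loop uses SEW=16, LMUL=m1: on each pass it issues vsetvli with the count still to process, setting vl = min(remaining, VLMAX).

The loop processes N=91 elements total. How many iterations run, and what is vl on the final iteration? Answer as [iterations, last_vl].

[iterations, last_vl] = [6, 11]

VLMAX = VLEN×LMUL/SEW = 256×1/16 = 16
iterations = ceil(91/16) = 6; final-pass vl = 11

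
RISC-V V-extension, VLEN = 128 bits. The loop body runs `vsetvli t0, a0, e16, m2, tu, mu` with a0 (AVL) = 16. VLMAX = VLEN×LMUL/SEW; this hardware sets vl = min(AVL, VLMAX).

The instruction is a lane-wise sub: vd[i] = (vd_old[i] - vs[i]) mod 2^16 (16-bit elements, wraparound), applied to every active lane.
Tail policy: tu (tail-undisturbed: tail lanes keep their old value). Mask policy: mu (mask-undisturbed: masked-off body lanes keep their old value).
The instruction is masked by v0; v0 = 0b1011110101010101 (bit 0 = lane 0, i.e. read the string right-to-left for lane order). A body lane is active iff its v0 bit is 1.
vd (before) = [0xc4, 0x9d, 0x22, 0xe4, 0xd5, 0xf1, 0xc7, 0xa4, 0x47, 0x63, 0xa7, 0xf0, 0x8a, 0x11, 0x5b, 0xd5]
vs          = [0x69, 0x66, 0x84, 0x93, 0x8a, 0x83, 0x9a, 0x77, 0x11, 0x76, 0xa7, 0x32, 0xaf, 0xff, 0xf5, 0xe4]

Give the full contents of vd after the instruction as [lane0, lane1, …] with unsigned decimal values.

vd = [91, 157, 65438, 228, 75, 241, 45, 164, 54, 99, 0, 190, 65499, 65298, 91, 65521]

VLMAX = (128 × 2) / 16 = 16 lanes
vl ← min(16, 16) = 16
  i=0: sub(0xc4,0x69) → 91
  i=1: mask-off/keep → 157
  i=2: sub(0x22,0x84) → 65438
  i=3: mask-off/keep → 228
  i=4: sub(0xd5,0x8a) → 75
  i=5: mask-off/keep → 241
  i=6: sub(0xc7,0x9a) → 45
  i=7: mask-off/keep → 164
  i=8: sub(0x47,0x11) → 54
  i=9: mask-off/keep → 99
  i=10: sub(0xa7,0xa7) → 0
  i=11: sub(0xf0,0x32) → 190
  i=12: sub(0x8a,0xaf) → 65499
  i=13: sub(0x11,0xff) → 65298
  i=14: mask-off/keep → 91
  i=15: sub(0xd5,0xe4) → 65521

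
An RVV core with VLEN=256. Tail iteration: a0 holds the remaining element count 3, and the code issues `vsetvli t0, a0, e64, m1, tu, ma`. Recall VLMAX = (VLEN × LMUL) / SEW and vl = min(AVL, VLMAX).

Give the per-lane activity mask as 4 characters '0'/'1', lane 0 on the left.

predicate = 1110

lanes per group: 256·1/64 = 4
vl ← min(3, 4) = 3
bits (lane 0 leftmost): 1110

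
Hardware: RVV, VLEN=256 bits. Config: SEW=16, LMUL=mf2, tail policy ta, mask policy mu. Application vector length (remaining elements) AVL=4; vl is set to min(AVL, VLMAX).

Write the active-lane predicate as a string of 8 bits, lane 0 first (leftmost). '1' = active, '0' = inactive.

lanes per group: 256·1/2/16 = 8
vl ← min(4, 8) = 4
bits (lane 0 leftmost): 11110000

predicate = 11110000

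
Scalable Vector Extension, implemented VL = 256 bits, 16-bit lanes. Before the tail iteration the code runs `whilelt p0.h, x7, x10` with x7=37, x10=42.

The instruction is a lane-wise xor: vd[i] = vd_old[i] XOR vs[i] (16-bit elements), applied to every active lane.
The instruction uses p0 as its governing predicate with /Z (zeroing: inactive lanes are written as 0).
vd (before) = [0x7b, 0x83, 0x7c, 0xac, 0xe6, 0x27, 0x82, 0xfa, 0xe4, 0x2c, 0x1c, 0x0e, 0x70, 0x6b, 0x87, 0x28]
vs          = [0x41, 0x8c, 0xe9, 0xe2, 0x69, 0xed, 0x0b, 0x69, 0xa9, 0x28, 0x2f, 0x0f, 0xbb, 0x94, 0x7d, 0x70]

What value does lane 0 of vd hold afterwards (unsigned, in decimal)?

vd[0] = 58

256-bit reg / 16-bit elem → 16 lanes
p0[j] = (37+j < 42); true for j=0..4 → 5 lanes set
[0] xor(0x7b,0x41) = 0x3a
[1] xor(0x83,0x8c) = 0x0f
[2] xor(0x7c,0xe9) = 0x95
[3] xor(0xac,0xe2) = 0x4e
[4] xor(0xe6,0x69) = 0x8f
[5] tail/zero = 0x00
[6] tail/zero = 0x00
[7] tail/zero = 0x00
[8] tail/zero = 0x00
[9] tail/zero = 0x00
[10] tail/zero = 0x00
[11] tail/zero = 0x00
[12] tail/zero = 0x00
[13] tail/zero = 0x00
[14] tail/zero = 0x00
[15] tail/zero = 0x00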